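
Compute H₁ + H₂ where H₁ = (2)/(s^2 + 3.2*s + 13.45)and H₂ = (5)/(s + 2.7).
Parallel: H = H₁ + H₂ = (n₁·d₂ + n₂·d₁)/(d₁·d₂).
n₁·d₂ = 2*s + 5.4. n₂·d₁ = 5*s^2 + 16*s + 67.25. Sum = 5*s^2 + 18*s + 72.65. d₁·d₂ = s^3 + 5.9*s^2 + 22.09*s + 36.315.
H(s) = (5*s^2 + 18*s + 72.65)/(s^3 + 5.9*s^2 + 22.09*s + 36.315)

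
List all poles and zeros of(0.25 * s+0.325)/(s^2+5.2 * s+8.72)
Set denominator = 0: s^2 + 5.2*s + 8.72 = 0 → Poles: -2.6 + 1.4j, -2.6 - 1.4j
Set numerator = 0: 0.25*s + 0.325 = 0 → Zeros: -1.3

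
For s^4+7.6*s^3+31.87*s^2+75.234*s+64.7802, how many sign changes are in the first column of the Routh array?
Routh array:
s^4: [1, 31.87, 64.7802]; s^3: [7.6, 75.234]; s^2: [21.9708, 64.7802]; s^1: [52.8256]; s^0: [64.7802]
First column: [1, 7.6, 21.9708, 52.8256, 64.7802]. Sign changes = 0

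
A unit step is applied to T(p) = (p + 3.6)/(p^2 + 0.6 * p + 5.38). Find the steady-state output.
FVT: lim_{t→∞} y(t) = lim_{p→0} p*Y(p) where Y(p) = T(p)/p.
= lim_{p→0} T(p) = T(0) = num(0)/den(0) = 3.6/5.38 = 0.6691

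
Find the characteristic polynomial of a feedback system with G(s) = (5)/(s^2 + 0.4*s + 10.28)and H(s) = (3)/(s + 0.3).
Characteristic poly = G_den * H_den + G_num * H_num = (s^3 + 0.7*s^2 + 10.4*s + 3.084) + (15) = s^3 + 0.7*s^2 + 10.4*s + 18.084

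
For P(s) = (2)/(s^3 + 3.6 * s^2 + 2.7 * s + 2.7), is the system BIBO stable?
Denominator: s^3 + 3.6*s^2 + 2.7*s + 2.7 = (s + 3)(s^2 + 0.6*s + 0.9). Poles: -0.3 + 0.9j, -0.3 - 0.9j, -3. All Re(p)<0: Yes (stable)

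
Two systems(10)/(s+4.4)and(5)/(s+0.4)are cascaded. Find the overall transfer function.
Series: H = H₁ · H₂ = (n₁·n₂)/(d₁·d₂).
Num: n₁·n₂ = 50. Den: d₁·d₂ = s^2 + 4.8*s + 1.76.
H(s) = (50)/(s^2 + 4.8*s + 1.76)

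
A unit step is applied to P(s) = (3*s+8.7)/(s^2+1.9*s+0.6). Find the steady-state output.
FVT: lim_{t→∞} y(t) = lim_{s→0} s*Y(s) where Y(s) = P(s)/s.
= lim_{s→0} P(s) = P(0) = num(0)/den(0) = 8.7/0.6 = 14.5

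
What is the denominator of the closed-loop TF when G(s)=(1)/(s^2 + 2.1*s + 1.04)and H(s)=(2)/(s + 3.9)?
Characteristic poly = G_den * H_den + G_num * H_num = (s^3 + 6*s^2 + 9.23*s + 4.056) + (2) = s^3 + 6*s^2 + 9.23*s + 6.056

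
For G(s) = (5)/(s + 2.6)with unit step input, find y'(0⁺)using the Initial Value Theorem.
IVT: y'(0⁺) = lim_{s→∞} s²·Y(s) = lim_{s→∞} s·G(s).
deg(num) = 0, deg(den) = 1, relative degree = 1, so s·G(s) → (leading num)/(leading den) = 5/1 = 5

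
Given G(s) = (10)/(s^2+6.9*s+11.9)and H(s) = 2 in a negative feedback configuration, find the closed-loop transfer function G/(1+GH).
Closed-loop T = G/(1+GH).
Numerator: G_num * H_den = 10.
Denominator: G_den * H_den + G_num * H_num = (s^2 + 6.9*s + 11.9) + (20) = s^2 + 6.9*s + 31.9.
T(s) = (10)/(s^2 + 6.9*s + 31.9)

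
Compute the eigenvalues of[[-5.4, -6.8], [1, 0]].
Eigenvalues solve det(λI - A) = 0.
Characteristic polynomial: λ^2 + 5.4*λ + 6.8 = 0.
Factor: (λ + 3.4)(λ + 2) = 0.
Roots: -2, -3.4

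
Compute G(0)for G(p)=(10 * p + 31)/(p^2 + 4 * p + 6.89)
DC gain = G(0) = num(0)/den(0) = 31/6.89 = 4.499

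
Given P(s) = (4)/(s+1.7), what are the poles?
Set denominator = 0: s + 1.7 = 0 → Poles: -1.7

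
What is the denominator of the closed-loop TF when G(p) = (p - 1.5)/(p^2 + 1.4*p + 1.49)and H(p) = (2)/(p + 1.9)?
Characteristic poly = G_den * H_den + G_num * H_num = (p^3 + 3.3*p^2 + 4.15*p + 2.831) + (2*p - 3) = p^3 + 3.3*p^2 + 6.15*p - 0.169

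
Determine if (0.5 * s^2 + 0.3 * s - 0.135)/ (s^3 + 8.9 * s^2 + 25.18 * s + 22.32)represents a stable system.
Denominator: s^3 + 8.9*s^2 + 25.18*s + 22.32 = (s + 1.8)(s + 4)(s + 3.1). Poles: -1.8, -3.1, -4. All Re(p)<0: Yes (stable)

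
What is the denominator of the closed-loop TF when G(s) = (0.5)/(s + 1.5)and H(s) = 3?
Characteristic poly = G_den * H_den + G_num * H_num = (s + 1.5) + (1.5) = s + 3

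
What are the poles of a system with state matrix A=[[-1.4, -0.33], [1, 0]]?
Eigenvalues solve det(λI - A) = 0.
Characteristic polynomial: λ^2 + 1.4*λ + 0.33 = 0.
Factor: (λ + 0.3)(λ + 1.1) = 0.
Roots: -0.3, -1.1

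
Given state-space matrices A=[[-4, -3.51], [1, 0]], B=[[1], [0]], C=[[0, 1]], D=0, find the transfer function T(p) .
T(p) = C(pI - A)⁻¹B + D.
Characteristic polynomial det(pI - A) = p^2 + 4*p + 3.51.
Numerator from C·adj(pI-A)·B + D·det(pI-A) = 1.
T(p) = (1)/(p^2 + 4*p + 3.51)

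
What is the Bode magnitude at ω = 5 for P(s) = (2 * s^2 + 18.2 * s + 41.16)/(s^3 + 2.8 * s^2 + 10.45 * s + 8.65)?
Substitute s = j*5: P(j5) = -0.671119 - 0.687466j.
|P(j5)| = sqrt(Re² + Im²) = 0.9607.
20*log₁₀(0.9607) = -0.35 dB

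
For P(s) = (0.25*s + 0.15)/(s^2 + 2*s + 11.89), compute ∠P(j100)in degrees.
Substitute s = j*100: P(j100) = 3.50872e-05 - 0.00250227j.
∠P(j100) = atan2(Im, Re) = atan2(-0.00250227, 3.50872e-05) = -89.20°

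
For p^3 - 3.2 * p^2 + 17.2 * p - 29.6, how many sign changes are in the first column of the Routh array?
Routh array:
p^3: [1, 17.2]; p^2: [-3.2, -29.6]; p^1: [7.95]; p^0: [-29.6]
First column: [1, -3.2, 7.95, -29.6]. Sign changes = 3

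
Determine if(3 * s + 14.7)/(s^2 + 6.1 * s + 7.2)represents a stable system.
Denominator: s^2 + 6.1*s + 7.2 = (s + 1.6)(s + 4.5). Poles: -1.6, -4.5. All Re(p)<0: Yes (stable)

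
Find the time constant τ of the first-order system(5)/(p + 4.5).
First-order system: τ = -1/pole. Pole = -4.5. τ = -1/(-4.5) = 0.2222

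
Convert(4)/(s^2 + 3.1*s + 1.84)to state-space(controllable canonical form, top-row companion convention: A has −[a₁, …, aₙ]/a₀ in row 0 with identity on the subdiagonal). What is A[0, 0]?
Reachable canonical form for den = s^2 + 3.1*s + 1.84: top row of A = -[a₁,a₂,...,aₙ]/a₀, ones on the subdiagonal, zeros elsewhere.
A = [[-3.1, -1.84], [1, 0]].
A[0,0] = -3.1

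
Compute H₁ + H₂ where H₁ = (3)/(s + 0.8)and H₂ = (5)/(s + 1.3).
Parallel: H = H₁ + H₂ = (n₁·d₂ + n₂·d₁)/(d₁·d₂).
n₁·d₂ = 3*s + 3.9. n₂·d₁ = 5*s + 4. Sum = 8*s + 7.9. d₁·d₂ = s^2 + 2.1*s + 1.04.
H(s) = (8*s + 7.9)/(s^2 + 2.1*s + 1.04)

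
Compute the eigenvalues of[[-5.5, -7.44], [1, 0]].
Eigenvalues solve det(λI - A) = 0.
Characteristic polynomial: λ^2 + 5.5*λ + 7.44 = 0.
Factor: (λ + 3.1)(λ + 2.4) = 0.
Roots: -2.4, -3.1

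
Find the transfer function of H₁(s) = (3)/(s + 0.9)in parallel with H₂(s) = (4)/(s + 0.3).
Parallel: H = H₁ + H₂ = (n₁·d₂ + n₂·d₁)/(d₁·d₂).
n₁·d₂ = 3*s + 0.9. n₂·d₁ = 4*s + 3.6. Sum = 7*s + 4.5. d₁·d₂ = s^2 + 1.2*s + 0.27.
H(s) = (7*s + 4.5)/(s^2 + 1.2*s + 0.27)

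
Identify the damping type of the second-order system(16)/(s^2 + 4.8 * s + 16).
Standard form: ωn²/(s²+2ζωn·s+ωn²) gives ωn=4, ζ=0.6.
Underdamped (ζ = 0.6 < 1)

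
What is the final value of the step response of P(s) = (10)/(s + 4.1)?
FVT: lim_{t→∞} y(t) = lim_{s→0} s*Y(s) where Y(s) = P(s)/s.
= lim_{s→0} P(s) = P(0) = num(0)/den(0) = 10/4.1 = 2.439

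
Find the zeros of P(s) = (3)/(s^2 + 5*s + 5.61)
Numerator is a nonzero constant (3) → Zeros: none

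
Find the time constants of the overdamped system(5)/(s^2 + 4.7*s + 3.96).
Overdamped: real poles at -1.1, -3.6. τ = -1/pole → τ₁ = 0.9091, τ₂ = 0.2778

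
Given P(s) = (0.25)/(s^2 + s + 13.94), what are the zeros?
Numerator is a nonzero constant (0.25) → Zeros: none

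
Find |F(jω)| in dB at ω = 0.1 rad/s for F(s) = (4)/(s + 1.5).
Substitute s = j*0.1: F(j0.1) = 2.65487 - 0.176991j.
|F(j0.1)| = sqrt(Re² + Im²) = 2.661.
20*log₁₀(2.661) = 8.50 dB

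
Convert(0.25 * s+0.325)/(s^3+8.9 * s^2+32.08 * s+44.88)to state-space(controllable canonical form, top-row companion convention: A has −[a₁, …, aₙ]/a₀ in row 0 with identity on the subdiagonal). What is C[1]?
Reachable canonical form: C = numerator coefficients (right-aligned, zero-padded to length n).
num = 0.25*s + 0.325, C = [[0, 0.25, 0.325]].
C[1] = 0.25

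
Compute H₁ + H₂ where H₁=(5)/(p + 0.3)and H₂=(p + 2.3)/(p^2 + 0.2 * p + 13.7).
Parallel: H = H₁ + H₂ = (n₁·d₂ + n₂·d₁)/(d₁·d₂).
n₁·d₂ = 5*p^2 + p + 68.5. n₂·d₁ = p^2 + 2.6*p + 0.69. Sum = 6*p^2 + 3.6*p + 69.19. d₁·d₂ = p^3 + 0.5*p^2 + 13.76*p + 4.11.
H(p) = (6*p^2 + 3.6*p + 69.19)/(p^3 + 0.5*p^2 + 13.76*p + 4.11)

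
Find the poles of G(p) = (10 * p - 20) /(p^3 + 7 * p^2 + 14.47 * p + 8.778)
Set denominator = 0: p^3 + 7*p^2 + 14.47*p + 8.778 = (p + 3.8)(p + 2.1)(p + 1.1) = 0 → Poles: -1.1, -2.1, -3.8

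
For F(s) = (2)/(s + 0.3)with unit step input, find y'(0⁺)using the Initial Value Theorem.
IVT: y'(0⁺) = lim_{s→∞} s²·Y(s) = lim_{s→∞} s·F(s).
deg(num) = 0, deg(den) = 1, relative degree = 1, so s·F(s) → (leading num)/(leading den) = 2/1 = 2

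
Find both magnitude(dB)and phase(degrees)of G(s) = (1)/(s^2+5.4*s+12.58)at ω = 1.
Substitute s = j*1: G(j1) = 0.0709314 - 0.0330768j.
|G| = 20*log₁₀(sqrt(Re²+Im²)) = -22.13 dB.
∠G = atan2(Im, Re) = -25.00°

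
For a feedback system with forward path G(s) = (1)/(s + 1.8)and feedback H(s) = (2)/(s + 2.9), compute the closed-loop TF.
Closed-loop T = G/(1+GH).
Numerator: G_num * H_den = s + 2.9.
Denominator: G_den * H_den + G_num * H_num = (s^2 + 4.7*s + 5.22) + (2) = s^2 + 4.7*s + 7.22.
T(s) = (s + 2.9)/(s^2 + 4.7*s + 7.22)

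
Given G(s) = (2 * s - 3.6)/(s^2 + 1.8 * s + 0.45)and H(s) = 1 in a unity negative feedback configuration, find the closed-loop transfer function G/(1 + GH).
Closed-loop T = G/(1+GH).
Numerator: G_num * H_den = 2*s - 3.6.
Denominator: G_den * H_den + G_num * H_num = (s^2 + 1.8*s + 0.45) + (2*s - 3.6) = s^2 + 3.8*s - 3.15.
T(s) = (2*s - 3.6)/(s^2 + 3.8*s - 3.15)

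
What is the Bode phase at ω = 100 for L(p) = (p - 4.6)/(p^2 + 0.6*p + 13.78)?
Substitute p = j*100: L(j100) = 0.000520782 - 0.0100107j.
∠L(j100) = atan2(Im, Re) = atan2(-0.0100107, 0.000520782) = -87.02°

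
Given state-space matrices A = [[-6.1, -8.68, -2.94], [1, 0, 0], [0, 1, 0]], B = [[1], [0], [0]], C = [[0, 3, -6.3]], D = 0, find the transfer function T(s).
T(s) = C(sI - A)⁻¹B + D.
Characteristic polynomial det(sI - A) = s^3 + 6.1*s^2 + 8.68*s + 2.94.
Numerator from C·adj(sI-A)·B + D·det(sI-A) = 3*s - 6.3.
T(s) = (3*s - 6.3)/(s^3 + 6.1*s^2 + 8.68*s + 2.94)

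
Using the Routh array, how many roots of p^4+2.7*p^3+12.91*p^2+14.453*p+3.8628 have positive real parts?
Routh array:
p^4: [1, 12.91, 3.8628]; p^3: [2.7, 14.453]; p^2: [7.55704, 3.8628]; p^1: [13.0729]; p^0: [3.8628]
First column: [1, 2.7, 7.55704, 13.0729, 3.8628]. Sign changes = RHP roots = 0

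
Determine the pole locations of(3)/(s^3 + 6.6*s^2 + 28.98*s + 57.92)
Set denominator = 0: s^3 + 6.6*s^2 + 28.98*s + 57.92 = (s + 3.2)(s^2 + 3.4*s + 18.1) = 0 → Poles: -1.7 + 3.9j, -1.7 - 3.9j, -3.2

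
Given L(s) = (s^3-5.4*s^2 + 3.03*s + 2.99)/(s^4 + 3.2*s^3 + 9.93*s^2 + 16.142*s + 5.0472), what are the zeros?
Set numerator = 0: s^3 - 5.4*s^2 + 3.03*s + 2.99 = (s + 0.5)(s - 4.6)(s - 1.3) = 0 → Zeros: -0.5, 1.3, 4.6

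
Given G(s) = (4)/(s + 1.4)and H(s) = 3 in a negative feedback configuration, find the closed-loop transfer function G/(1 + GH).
Closed-loop T = G/(1+GH).
Numerator: G_num * H_den = 4.
Denominator: G_den * H_den + G_num * H_num = (s + 1.4) + (12) = s + 13.4.
T(s) = (4)/(s + 13.4)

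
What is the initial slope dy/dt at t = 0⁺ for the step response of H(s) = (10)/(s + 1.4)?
IVT: y'(0⁺) = lim_{s→∞} s²·Y(s) = lim_{s→∞} s·H(s).
deg(num) = 0, deg(den) = 1, relative degree = 1, so s·H(s) → (leading num)/(leading den) = 10/1 = 10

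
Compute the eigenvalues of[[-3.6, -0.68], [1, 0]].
Eigenvalues solve det(λI - A) = 0.
Characteristic polynomial: λ^2 + 3.6*λ + 0.68 = 0.
Factor: (λ + 3.4)(λ + 0.2) = 0.
Roots: -0.2, -3.4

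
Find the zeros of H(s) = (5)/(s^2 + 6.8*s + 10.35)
Numerator is a nonzero constant (5) → Zeros: none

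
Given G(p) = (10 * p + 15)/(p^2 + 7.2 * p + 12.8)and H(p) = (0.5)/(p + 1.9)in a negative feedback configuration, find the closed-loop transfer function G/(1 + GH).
Closed-loop T = G/(1+GH).
Numerator: G_num * H_den = 10*p^2 + 34*p + 28.5.
Denominator: G_den * H_den + G_num * H_num = (p^3 + 9.1*p^2 + 26.48*p + 24.32) + (5*p + 7.5) = p^3 + 9.1*p^2 + 31.48*p + 31.82.
T(p) = (10*p^2 + 34*p + 28.5)/(p^3 + 9.1*p^2 + 31.48*p + 31.82)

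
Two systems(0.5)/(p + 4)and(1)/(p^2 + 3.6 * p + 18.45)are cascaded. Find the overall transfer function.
Series: H = H₁ · H₂ = (n₁·n₂)/(d₁·d₂).
Num: n₁·n₂ = 0.5. Den: d₁·d₂ = p^3 + 7.6*p^2 + 32.85*p + 73.8.
H(p) = (0.5)/(p^3 + 7.6*p^2 + 32.85*p + 73.8)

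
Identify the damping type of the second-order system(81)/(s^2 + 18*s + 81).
Standard form: ωn²/(s²+2ζωn·s+ωn²) gives ωn=9, ζ=1.
Critically damped (ζ = 1)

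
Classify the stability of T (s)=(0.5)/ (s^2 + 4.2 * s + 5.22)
Denominator: s^2 + 4.2*s + 5.22. Poles: -2.1 + 0.9j, -2.1 - 0.9j. Stable (all poles in LHP)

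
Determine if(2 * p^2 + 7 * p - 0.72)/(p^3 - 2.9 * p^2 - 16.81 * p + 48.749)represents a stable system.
Denominator: p^3 - 2.9*p^2 - 16.81*p + 48.749 = (p - 4.1)(p + 4.1)(p - 2.9). Poles: -4.1, 2.9, 4.1. All Re(p)<0: No (unstable)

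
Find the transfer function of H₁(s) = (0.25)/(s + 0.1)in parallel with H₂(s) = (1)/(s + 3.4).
Parallel: H = H₁ + H₂ = (n₁·d₂ + n₂·d₁)/(d₁·d₂).
n₁·d₂ = 0.25*s + 0.85. n₂·d₁ = s + 0.1. Sum = 1.25*s + 0.95. d₁·d₂ = s^2 + 3.5*s + 0.34.
H(s) = (1.25*s + 0.95)/(s^2 + 3.5*s + 0.34)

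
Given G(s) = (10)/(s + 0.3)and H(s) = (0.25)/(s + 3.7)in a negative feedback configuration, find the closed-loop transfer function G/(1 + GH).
Closed-loop T = G/(1+GH).
Numerator: G_num * H_den = 10*s + 37.
Denominator: G_den * H_den + G_num * H_num = (s^2 + 4*s + 1.11) + (2.5) = s^2 + 4*s + 3.61.
T(s) = (10*s + 37)/(s^2 + 4*s + 3.61)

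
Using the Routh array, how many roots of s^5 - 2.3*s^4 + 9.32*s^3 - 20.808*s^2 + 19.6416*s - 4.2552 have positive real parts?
Routh array:
s^5: [1, 9.32, 19.6416]; s^4: [-2.3, -20.808, -4.2552]; s^3: [0.273043, 17.7915]; s^2: [129.06, -4.2552]; s^1: [17.8005]; s^0: [-4.2552]
First column: [1, -2.3, 0.273043, 129.06, 17.8005, -4.2552]. Sign changes = RHP roots = 3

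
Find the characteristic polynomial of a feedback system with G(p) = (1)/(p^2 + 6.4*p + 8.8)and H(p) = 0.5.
Characteristic poly = G_den * H_den + G_num * H_num = (p^2 + 6.4*p + 8.8) + (0.5) = p^2 + 6.4*p + 9.3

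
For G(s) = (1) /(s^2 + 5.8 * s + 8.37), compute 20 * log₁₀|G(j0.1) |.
Substitute s = j*0.1: G(j0.1) = 0.119044 - 0.00825905j.
|G(j0.1)| = sqrt(Re² + Im²) = 0.1193.
20*log₁₀(0.1193) = -18.46 dB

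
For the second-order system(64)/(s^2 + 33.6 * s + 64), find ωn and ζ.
Standard form: ωn²/(s²+2ζωn·s+ωn²).
const=64=ωn² → ωn=8, s coeff=33.6=2ζωn → ζ=2.1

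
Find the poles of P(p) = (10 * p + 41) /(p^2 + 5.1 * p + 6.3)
Set denominator = 0: p^2 + 5.1*p + 6.3 = (p + 2.1)(p + 3) = 0 → Poles: -2.1, -3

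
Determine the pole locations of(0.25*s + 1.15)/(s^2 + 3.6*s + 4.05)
Set denominator = 0: s^2 + 3.6*s + 4.05 = 0 → Poles: -1.8 + 0.9j, -1.8 - 0.9j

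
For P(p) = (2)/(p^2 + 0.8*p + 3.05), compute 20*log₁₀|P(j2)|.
Substitute p = j*2: P(j2) = -0.548736 - 0.924188j.
|P(j2)| = sqrt(Re² + Im²) = 1.075.
20*log₁₀(1.075) = 0.63 dB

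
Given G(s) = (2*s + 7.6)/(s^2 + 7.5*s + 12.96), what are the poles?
Set denominator = 0: s^2 + 7.5*s + 12.96 = (s + 2.7)(s + 4.8) = 0 → Poles: -2.7, -4.8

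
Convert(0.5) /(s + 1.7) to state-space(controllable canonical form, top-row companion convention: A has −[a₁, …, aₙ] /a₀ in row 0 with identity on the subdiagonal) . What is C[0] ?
Reachable canonical form: C = numerator coefficients (right-aligned, zero-padded to length n).
num = 0.5, C = [[0.5]].
C[0] = 0.5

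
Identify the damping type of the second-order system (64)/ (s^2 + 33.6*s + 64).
Standard form: ωn²/(s²+2ζωn·s+ωn²) gives ωn=8, ζ=2.1.
Overdamped (ζ = 2.1 > 1)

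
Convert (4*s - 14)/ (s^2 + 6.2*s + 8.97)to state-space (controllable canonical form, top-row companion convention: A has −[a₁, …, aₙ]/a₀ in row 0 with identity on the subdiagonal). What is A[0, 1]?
Reachable canonical form for den = s^2 + 6.2*s + 8.97: top row of A = -[a₁,a₂,...,aₙ]/a₀, ones on the subdiagonal, zeros elsewhere.
A = [[-6.2, -8.97], [1, 0]].
A[0,1] = -8.97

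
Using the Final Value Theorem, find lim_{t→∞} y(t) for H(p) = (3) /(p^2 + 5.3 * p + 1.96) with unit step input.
FVT: lim_{t→∞} y(t) = lim_{p→0} p*Y(p) where Y(p) = H(p)/p.
= lim_{p→0} H(p) = H(0) = num(0)/den(0) = 3/1.96 = 1.531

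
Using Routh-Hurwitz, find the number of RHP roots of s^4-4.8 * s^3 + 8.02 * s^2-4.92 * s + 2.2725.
Routh array:
s^4: [1, 8.02, 2.2725]; s^3: [-4.8, -4.92]; s^2: [6.995, 2.2725]; s^1: [-3.3606]; s^0: [2.2725]
First column: [1, -4.8, 6.995, -3.3606, 2.2725]. Sign changes = RHP roots = 4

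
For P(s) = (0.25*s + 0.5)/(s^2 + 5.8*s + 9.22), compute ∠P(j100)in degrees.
Substitute s = j*100: P(j100) = 9.49018e-05 - 0.0024968j.
∠P(j100) = atan2(Im, Re) = atan2(-0.0024968, 9.49018e-05) = -87.82°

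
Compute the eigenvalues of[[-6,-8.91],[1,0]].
Eigenvalues solve det(λI - A) = 0.
Characteristic polynomial: λ^2 + 6*λ + 8.91 = 0.
Factor: (λ + 2.7)(λ + 3.3) = 0.
Roots: -2.7, -3.3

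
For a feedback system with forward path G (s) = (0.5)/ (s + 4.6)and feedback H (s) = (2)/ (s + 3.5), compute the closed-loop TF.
Closed-loop T = G/(1+GH).
Numerator: G_num * H_den = 0.5*s + 1.75.
Denominator: G_den * H_den + G_num * H_num = (s^2 + 8.1*s + 16.1) + (1) = s^2 + 8.1*s + 17.1.
T(s) = (0.5*s + 1.75)/(s^2 + 8.1*s + 17.1)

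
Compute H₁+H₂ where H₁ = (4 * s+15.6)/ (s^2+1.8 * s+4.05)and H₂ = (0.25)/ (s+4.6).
Parallel: H = H₁ + H₂ = (n₁·d₂ + n₂·d₁)/(d₁·d₂).
n₁·d₂ = 4*s^2 + 34*s + 71.76. n₂·d₁ = 0.25*s^2 + 0.45*s + 1.0125. Sum = 4.25*s^2 + 34.45*s + 72.7725. d₁·d₂ = s^3 + 6.4*s^2 + 12.33*s + 18.63.
H(s) = (4.25*s^2 + 34.45*s + 72.7725)/(s^3 + 6.4*s^2 + 12.33*s + 18.63)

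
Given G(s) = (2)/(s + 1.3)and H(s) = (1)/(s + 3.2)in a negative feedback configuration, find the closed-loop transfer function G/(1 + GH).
Closed-loop T = G/(1+GH).
Numerator: G_num * H_den = 2*s + 6.4.
Denominator: G_den * H_den + G_num * H_num = (s^2 + 4.5*s + 4.16) + (2) = s^2 + 4.5*s + 6.16.
T(s) = (2*s + 6.4)/(s^2 + 4.5*s + 6.16)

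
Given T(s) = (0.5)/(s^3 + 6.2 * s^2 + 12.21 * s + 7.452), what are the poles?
Set denominator = 0: s^3 + 6.2*s^2 + 12.21*s + 7.452 = (s + 2.3)(s + 2.7)(s + 1.2) = 0 → Poles: -1.2, -2.3, -2.7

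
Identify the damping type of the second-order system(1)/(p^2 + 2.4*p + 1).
Standard form: ωn²/(p²+2ζωn·p+ωn²) gives ωn=1, ζ=1.2.
Overdamped (ζ = 1.2 > 1)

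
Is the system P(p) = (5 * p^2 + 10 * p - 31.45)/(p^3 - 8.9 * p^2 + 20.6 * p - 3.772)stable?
Denominator: p^3 - 8.9*p^2 + 20.6*p - 3.772 = (p - 0.2)(p - 4.1)(p - 4.6). Poles: 0.2, 4.1, 4.6. All Re(p)<0: No (unstable)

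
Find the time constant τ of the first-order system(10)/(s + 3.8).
First-order system: τ = -1/pole. Pole = -3.8. τ = -1/(-3.8) = 0.2632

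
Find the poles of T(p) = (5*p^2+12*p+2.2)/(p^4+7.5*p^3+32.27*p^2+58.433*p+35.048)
Set denominator = 0: p^4 + 7.5*p^3 + 32.27*p^2 + 58.433*p + 35.048 = (p + 1.6)(p + 1.3)(p^2 + 4.6*p + 16.85) = 0 → Poles: -1.3, -1.6, -2.3 + 3.4j, -2.3 - 3.4j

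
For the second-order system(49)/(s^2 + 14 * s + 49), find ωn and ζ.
Standard form: ωn²/(s²+2ζωn·s+ωn²).
const=49=ωn² → ωn=7, s coeff=14=2ζωn → ζ=1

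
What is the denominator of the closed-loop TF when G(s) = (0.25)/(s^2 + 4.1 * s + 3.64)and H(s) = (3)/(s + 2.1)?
Characteristic poly = G_den * H_den + G_num * H_num = (s^3 + 6.2*s^2 + 12.25*s + 7.644) + (0.75) = s^3 + 6.2*s^2 + 12.25*s + 8.394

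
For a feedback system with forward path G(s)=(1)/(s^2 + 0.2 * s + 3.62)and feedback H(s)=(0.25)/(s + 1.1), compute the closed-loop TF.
Closed-loop T = G/(1+GH).
Numerator: G_num * H_den = s + 1.1.
Denominator: G_den * H_den + G_num * H_num = (s^3 + 1.3*s^2 + 3.84*s + 3.982) + (0.25) = s^3 + 1.3*s^2 + 3.84*s + 4.232.
T(s) = (s + 1.1)/(s^3 + 1.3*s^2 + 3.84*s + 4.232)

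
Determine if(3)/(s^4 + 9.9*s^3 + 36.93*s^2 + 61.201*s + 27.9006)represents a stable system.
Denominator: s^4 + 9.9*s^3 + 36.93*s^2 + 61.201*s + 27.9006 = (s + 4.2)(s + 0.7)(s^2 + 5*s + 9.49). Poles: -0.7, -2.5 + 1.8j, -2.5 - 1.8j, -4.2. All Re(p)<0: Yes (stable)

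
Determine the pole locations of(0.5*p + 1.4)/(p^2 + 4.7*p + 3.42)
Set denominator = 0: p^2 + 4.7*p + 3.42 = (p + 3.8)(p + 0.9) = 0 → Poles: -0.9, -3.8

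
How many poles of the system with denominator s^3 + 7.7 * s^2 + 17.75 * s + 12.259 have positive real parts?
s^3 + 7.7*s^2 + 17.75*s + 12.259 = (s + 4.1)(s + 2.3)(s + 1.3). Poles: -1.3, -2.3, -4.1. RHP poles (Re>0): 0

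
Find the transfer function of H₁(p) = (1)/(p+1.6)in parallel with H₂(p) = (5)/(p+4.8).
Parallel: H = H₁ + H₂ = (n₁·d₂ + n₂·d₁)/(d₁·d₂).
n₁·d₂ = p + 4.8. n₂·d₁ = 5*p + 8. Sum = 6*p + 12.8. d₁·d₂ = p^2 + 6.4*p + 7.68.
H(p) = (6*p + 12.8)/(p^2 + 6.4*p + 7.68)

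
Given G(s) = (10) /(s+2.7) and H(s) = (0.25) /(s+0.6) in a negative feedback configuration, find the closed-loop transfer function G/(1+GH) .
Closed-loop T = G/(1+GH).
Numerator: G_num * H_den = 10*s + 6.
Denominator: G_den * H_den + G_num * H_num = (s^2 + 3.3*s + 1.62) + (2.5) = s^2 + 3.3*s + 4.12.
T(s) = (10*s + 6)/(s^2 + 3.3*s + 4.12)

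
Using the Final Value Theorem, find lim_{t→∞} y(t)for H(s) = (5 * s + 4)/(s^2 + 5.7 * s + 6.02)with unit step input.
FVT: lim_{t→∞} y(t) = lim_{s→0} s*Y(s) where Y(s) = H(s)/s.
= lim_{s→0} H(s) = H(0) = num(0)/den(0) = 4/6.02 = 0.6645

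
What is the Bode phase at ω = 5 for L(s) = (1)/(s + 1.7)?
Substitute s = j*5: L(j5) = 0.0609537 - 0.179276j.
∠L(j5) = atan2(Im, Re) = atan2(-0.179276, 0.0609537) = -71.22°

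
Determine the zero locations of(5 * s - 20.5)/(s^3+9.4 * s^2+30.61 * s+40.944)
Set numerator = 0: 5*s - 20.5 = 0 → Zeros: 4.1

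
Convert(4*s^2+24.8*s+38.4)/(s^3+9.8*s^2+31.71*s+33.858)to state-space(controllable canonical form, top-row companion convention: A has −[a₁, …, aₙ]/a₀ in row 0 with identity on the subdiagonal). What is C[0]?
Reachable canonical form: C = numerator coefficients (right-aligned, zero-padded to length n).
num = 4*s^2 + 24.8*s + 38.4, C = [[4, 24.8, 38.4]].
C[0] = 4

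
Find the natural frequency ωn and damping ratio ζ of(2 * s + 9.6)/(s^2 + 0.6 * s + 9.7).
Underdamped: complex pole -0.3 + 3.1j. ωn = |pole| = 3.114, ζ = -Re(pole)/ωn = 0.09632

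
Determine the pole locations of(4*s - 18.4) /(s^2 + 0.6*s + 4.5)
Set denominator = 0: s^2 + 0.6*s + 4.5 = 0 → Poles: -0.3 + 2.1j, -0.3 - 2.1j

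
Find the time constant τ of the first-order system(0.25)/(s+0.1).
First-order system: τ = -1/pole. Pole = -0.1. τ = -1/(-0.1) = 10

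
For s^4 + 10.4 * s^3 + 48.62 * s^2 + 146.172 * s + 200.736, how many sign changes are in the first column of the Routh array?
Routh array:
s^4: [1, 48.62, 200.736]; s^3: [10.4, 146.172]; s^2: [34.565, 200.736]; s^1: [85.7741]; s^0: [200.736]
First column: [1, 10.4, 34.565, 85.7741, 200.736]. Sign changes = 0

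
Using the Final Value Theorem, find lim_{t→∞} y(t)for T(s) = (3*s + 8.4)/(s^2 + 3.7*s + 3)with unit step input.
FVT: lim_{t→∞} y(t) = lim_{s→0} s*Y(s) where Y(s) = T(s)/s.
= lim_{s→0} T(s) = T(0) = num(0)/den(0) = 8.4/3 = 2.8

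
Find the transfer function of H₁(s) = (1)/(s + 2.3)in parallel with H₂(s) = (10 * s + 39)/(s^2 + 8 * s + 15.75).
Parallel: H = H₁ + H₂ = (n₁·d₂ + n₂·d₁)/(d₁·d₂).
n₁·d₂ = s^2 + 8*s + 15.75. n₂·d₁ = 10*s^2 + 62*s + 89.7. Sum = 11*s^2 + 70*s + 105.45. d₁·d₂ = s^3 + 10.3*s^2 + 34.15*s + 36.225.
H(s) = (11*s^2 + 70*s + 105.45)/(s^3 + 10.3*s^2 + 34.15*s + 36.225)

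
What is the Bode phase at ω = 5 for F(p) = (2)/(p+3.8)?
Substitute p = j*5: F(j5) = 0.192698 - 0.25355j.
∠F(j5) = atan2(Im, Re) = atan2(-0.25355, 0.192698) = -52.77°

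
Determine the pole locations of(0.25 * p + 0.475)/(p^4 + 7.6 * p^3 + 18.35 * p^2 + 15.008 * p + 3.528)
Set denominator = 0: p^4 + 7.6*p^3 + 18.35*p^2 + 15.008*p + 3.528 = (p + 0.4)(p + 2.8)(p + 3.5)(p + 0.9) = 0 → Poles: -0.4, -0.9, -2.8, -3.5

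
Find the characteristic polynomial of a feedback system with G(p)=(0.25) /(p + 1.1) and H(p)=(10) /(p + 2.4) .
Characteristic poly = G_den * H_den + G_num * H_num = (p^2 + 3.5*p + 2.64) + (2.5) = p^2 + 3.5*p + 5.14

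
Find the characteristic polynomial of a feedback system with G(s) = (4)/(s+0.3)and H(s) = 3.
Characteristic poly = G_den * H_den + G_num * H_num = (s + 0.3) + (12) = s + 12.3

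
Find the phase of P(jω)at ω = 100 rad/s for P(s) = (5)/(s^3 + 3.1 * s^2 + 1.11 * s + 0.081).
Substitute s = j*100: P(j100) = -1.54885e-07 + 4.99575e-06j.
∠P(j100) = atan2(Im, Re) = atan2(4.99575e-06, -1.54885e-07) = 91.78° (principal value).
Summing the individual angle contributions Σ∠(j100 − zᵢ) − Σ∠(j100 − pₖ) over the 0 zero(s) and 3 pole(s), each followed continuously from ω = 0 (DC phase referenced to (−180°, 180°]), gives -268.22°, i.e. the principal value - 360°. Continuous Bode phase = -268.22°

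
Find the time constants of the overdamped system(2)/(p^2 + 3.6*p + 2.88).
Overdamped: real poles at -2.4, -1.2. τ = -1/pole → τ₁ = 0.4167, τ₂ = 0.8333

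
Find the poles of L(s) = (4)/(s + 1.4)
Set denominator = 0: s + 1.4 = 0 → Poles: -1.4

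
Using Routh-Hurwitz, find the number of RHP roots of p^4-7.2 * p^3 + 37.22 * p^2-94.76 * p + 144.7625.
Routh array:
p^4: [1, 37.22, 144.7625]; p^3: [-7.2, -94.76]; p^2: [24.0589, 144.7625]; p^1: [-51.4376]; p^0: [144.7625]
First column: [1, -7.2, 24.0589, -51.4376, 144.7625]. Sign changes = RHP roots = 4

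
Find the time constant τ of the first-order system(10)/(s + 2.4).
First-order system: τ = -1/pole. Pole = -2.4. τ = -1/(-2.4) = 0.4167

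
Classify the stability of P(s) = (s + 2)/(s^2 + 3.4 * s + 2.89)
Denominator: s^2 + 3.4*s + 2.89 = (s + 1.7)(s + 1.7). Poles: -1.7, -1.7. Stable (all poles in LHP)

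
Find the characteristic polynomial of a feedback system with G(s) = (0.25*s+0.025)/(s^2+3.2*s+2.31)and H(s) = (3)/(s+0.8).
Characteristic poly = G_den * H_den + G_num * H_num = (s^3 + 4*s^2 + 4.87*s + 1.848) + (0.75*s + 0.075) = s^3 + 4*s^2 + 5.62*s + 1.923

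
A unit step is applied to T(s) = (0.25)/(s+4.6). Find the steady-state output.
FVT: lim_{t→∞} y(t) = lim_{s→0} s*Y(s) where Y(s) = T(s)/s.
= lim_{s→0} T(s) = T(0) = num(0)/den(0) = 0.25/4.6 = 0.05435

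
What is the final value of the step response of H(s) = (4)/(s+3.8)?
FVT: lim_{t→∞} y(t) = lim_{s→0} s*Y(s) where Y(s) = H(s)/s.
= lim_{s→0} H(s) = H(0) = num(0)/den(0) = 4/3.8 = 1.053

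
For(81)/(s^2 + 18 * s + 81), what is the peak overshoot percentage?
Standard form: ωn²/(s²+2ζωn·s+ωn²) → ωn = 9, ζ = 1.
ζ ≥ 1, so the response is non-oscillatory: peak overshoot = 0%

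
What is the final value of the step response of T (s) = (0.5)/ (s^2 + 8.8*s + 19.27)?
FVT: lim_{t→∞} y(t) = lim_{s→0} s*Y(s) where Y(s) = T(s)/s.
= lim_{s→0} T(s) = T(0) = num(0)/den(0) = 0.5/19.27 = 0.02595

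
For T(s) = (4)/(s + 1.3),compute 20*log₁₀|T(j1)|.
Substitute s = j*1: T(j1) = 1.93309 - 1.48699j.
|T(j1)| = sqrt(Re² + Im²) = 2.439.
20*log₁₀(2.439) = 7.74 dB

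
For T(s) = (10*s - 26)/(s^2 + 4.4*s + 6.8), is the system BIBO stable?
Denominator: s^2 + 4.4*s + 6.8. Poles: -2.2 + 1.4j, -2.2 - 1.4j. All Re(p)<0: Yes (stable)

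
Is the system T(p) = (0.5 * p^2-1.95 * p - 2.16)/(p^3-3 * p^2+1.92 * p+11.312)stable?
Denominator: p^3 - 3*p^2 + 1.92*p + 11.312 = (p + 1.4)(p^2 - 4.4*p + 8.08). Poles: -1.4, 2.2 + 1.8j, 2.2 - 1.8j. All Re(p)<0: No (unstable)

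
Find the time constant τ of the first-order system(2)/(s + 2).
First-order system: τ = -1/pole. Pole = -2. τ = -1/(-2) = 0.5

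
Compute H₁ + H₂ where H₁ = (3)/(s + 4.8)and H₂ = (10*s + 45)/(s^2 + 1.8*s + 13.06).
Parallel: H = H₁ + H₂ = (n₁·d₂ + n₂·d₁)/(d₁·d₂).
n₁·d₂ = 3*s^2 + 5.4*s + 39.18. n₂·d₁ = 10*s^2 + 93*s + 216. Sum = 13*s^2 + 98.4*s + 255.18. d₁·d₂ = s^3 + 6.6*s^2 + 21.7*s + 62.688.
H(s) = (13*s^2 + 98.4*s + 255.18)/(s^3 + 6.6*s^2 + 21.7*s + 62.688)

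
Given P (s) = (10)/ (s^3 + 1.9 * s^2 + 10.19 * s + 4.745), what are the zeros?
Numerator is a nonzero constant (10) → Zeros: none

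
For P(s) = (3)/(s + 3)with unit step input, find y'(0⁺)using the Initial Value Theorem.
IVT: y'(0⁺) = lim_{s→∞} s²·Y(s) = lim_{s→∞} s·P(s).
deg(num) = 0, deg(den) = 1, relative degree = 1, so s·P(s) → (leading num)/(leading den) = 3/1 = 3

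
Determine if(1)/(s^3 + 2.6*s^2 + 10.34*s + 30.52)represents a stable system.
Denominator: s^3 + 2.6*s^2 + 10.34*s + 30.52 = (s + 2.8)(s^2 - 0.2*s + 10.9). Poles: -2.8, 0.1 + 3.3j, 0.1 - 3.3j. All Re(p)<0: No (unstable)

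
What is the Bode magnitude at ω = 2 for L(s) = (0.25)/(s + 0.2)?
Substitute s = j*2: L(j2) = 0.0123762 - 0.123762j.
|L(j2)| = sqrt(Re² + Im²) = 0.1244.
20*log₁₀(0.1244) = -18.11 dB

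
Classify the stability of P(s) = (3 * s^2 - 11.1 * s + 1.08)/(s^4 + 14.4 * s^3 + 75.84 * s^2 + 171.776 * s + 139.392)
Denominator: s^4 + 14.4*s^3 + 75.84*s^2 + 171.776*s + 139.392 = (s + 4.4)(s + 4.4)(s + 2)(s + 3.6). Poles: -2, -3.6, -4.4, -4.4. Stable (all poles in LHP)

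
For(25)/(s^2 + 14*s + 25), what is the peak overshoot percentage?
Standard form: ωn²/(s²+2ζωn·s+ωn²) → ωn = 5, ζ = 1.4.
ζ ≥ 1, so the response is non-oscillatory: peak overshoot = 0%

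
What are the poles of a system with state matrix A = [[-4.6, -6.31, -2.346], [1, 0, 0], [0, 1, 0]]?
Eigenvalues solve det(λI - A) = 0.
Characteristic polynomial: λ^3 + 4.6*λ^2 + 6.31*λ + 2.346 = 0.
Factor: (λ + 2.3)(λ + 0.6)(λ + 1.7) = 0.
Roots: -0.6, -1.7, -2.3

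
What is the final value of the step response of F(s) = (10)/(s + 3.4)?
FVT: lim_{t→∞} y(t) = lim_{s→0} s*Y(s) where Y(s) = F(s)/s.
= lim_{s→0} F(s) = F(0) = num(0)/den(0) = 10/3.4 = 2.941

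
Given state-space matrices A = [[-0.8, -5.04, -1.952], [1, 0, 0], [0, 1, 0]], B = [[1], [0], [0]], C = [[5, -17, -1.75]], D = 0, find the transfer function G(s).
G(s) = C(sI - A)⁻¹B + D.
Characteristic polynomial det(sI - A) = s^3 + 0.8*s^2 + 5.04*s + 1.952.
Numerator from C·adj(sI-A)·B + D·det(sI-A) = 5*s^2 - 17*s - 1.75.
G(s) = (5*s^2 - 17*s - 1.75)/(s^3 + 0.8*s^2 + 5.04*s + 1.952)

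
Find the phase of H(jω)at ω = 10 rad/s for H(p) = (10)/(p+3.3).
Substitute p = j*10: H(j10) = 0.297592 - 0.901795j.
∠H(j10) = atan2(Im, Re) = atan2(-0.901795, 0.297592) = -71.74°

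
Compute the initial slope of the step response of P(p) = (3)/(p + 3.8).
IVT: y'(0⁺) = lim_{p→∞} p²·Y(p) = lim_{p→∞} p·P(p).
deg(num) = 0, deg(den) = 1, relative degree = 1, so p·P(p) → (leading num)/(leading den) = 3/1 = 3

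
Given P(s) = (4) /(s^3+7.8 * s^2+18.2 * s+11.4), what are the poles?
Set denominator = 0: s^3 + 7.8*s^2 + 18.2*s + 11.4 = (s + 3.8)(s + 3)(s + 1) = 0 → Poles: -1, -3, -3.8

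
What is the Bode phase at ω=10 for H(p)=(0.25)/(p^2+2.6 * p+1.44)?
Substitute p = j*10: H(j10) = -0.00237149 - 0.000625597j.
∠H(j10) = atan2(Im, Re) = atan2(-0.000625597, -0.00237149) = -165.22°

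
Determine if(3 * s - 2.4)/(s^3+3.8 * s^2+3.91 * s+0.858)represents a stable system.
Denominator: s^3 + 3.8*s^2 + 3.91*s + 0.858 = (s + 2.2)(s + 1.3)(s + 0.3). Poles: -0.3, -1.3, -2.2. All Re(p)<0: Yes (stable)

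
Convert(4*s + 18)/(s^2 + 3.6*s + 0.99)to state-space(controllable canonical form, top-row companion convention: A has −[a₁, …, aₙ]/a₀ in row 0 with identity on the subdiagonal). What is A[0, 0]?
Reachable canonical form for den = s^2 + 3.6*s + 0.99: top row of A = -[a₁,a₂,...,aₙ]/a₀, ones on the subdiagonal, zeros elsewhere.
A = [[-3.6, -0.99], [1, 0]].
A[0,0] = -3.6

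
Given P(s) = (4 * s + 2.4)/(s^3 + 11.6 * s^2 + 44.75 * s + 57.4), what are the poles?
Set denominator = 0: s^3 + 11.6*s^2 + 44.75*s + 57.4 = (s + 4)(s + 4.1)(s + 3.5) = 0 → Poles: -3.5, -4, -4.1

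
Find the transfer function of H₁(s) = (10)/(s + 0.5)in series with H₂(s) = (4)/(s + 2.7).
Series: H = H₁ · H₂ = (n₁·n₂)/(d₁·d₂).
Num: n₁·n₂ = 40. Den: d₁·d₂ = s^2 + 3.2*s + 1.35.
H(s) = (40)/(s^2 + 3.2*s + 1.35)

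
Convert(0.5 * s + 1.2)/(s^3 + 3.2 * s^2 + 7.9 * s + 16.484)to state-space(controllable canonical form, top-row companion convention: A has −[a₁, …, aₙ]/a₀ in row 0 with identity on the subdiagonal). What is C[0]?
Reachable canonical form: C = numerator coefficients (right-aligned, zero-padded to length n).
num = 0.5*s + 1.2, C = [[0, 0.5, 1.2]].
C[0] = 0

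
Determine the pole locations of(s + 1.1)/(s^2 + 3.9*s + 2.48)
Set denominator = 0: s^2 + 3.9*s + 2.48 = (s + 3.1)(s + 0.8) = 0 → Poles: -0.8, -3.1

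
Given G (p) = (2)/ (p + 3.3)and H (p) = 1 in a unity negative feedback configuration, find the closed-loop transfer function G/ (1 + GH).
Closed-loop T = G/(1+GH).
Numerator: G_num * H_den = 2.
Denominator: G_den * H_den + G_num * H_num = (p + 3.3) + (2) = p + 5.3.
T(p) = (2)/(p + 5.3)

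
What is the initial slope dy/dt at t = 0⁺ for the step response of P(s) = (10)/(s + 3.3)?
IVT: y'(0⁺) = lim_{s→∞} s²·Y(s) = lim_{s→∞} s·P(s).
deg(num) = 0, deg(den) = 1, relative degree = 1, so s·P(s) → (leading num)/(leading den) = 10/1 = 10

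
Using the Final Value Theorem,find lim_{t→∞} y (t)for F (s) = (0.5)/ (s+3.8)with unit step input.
FVT: lim_{t→∞} y(t) = lim_{s→0} s*Y(s) where Y(s) = F(s)/s.
= lim_{s→0} F(s) = F(0) = num(0)/den(0) = 0.5/3.8 = 0.1316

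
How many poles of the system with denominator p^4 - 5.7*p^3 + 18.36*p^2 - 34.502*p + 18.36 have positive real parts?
p^4 - 5.7*p^3 + 18.36*p^2 - 34.502*p + 18.36 = (p - 2.7)(p - 0.8)(p^2 - 2.2*p + 8.5). Poles: 0.8, 1.1 + 2.7j, 1.1 - 2.7j, 2.7. RHP poles (Re>0): 4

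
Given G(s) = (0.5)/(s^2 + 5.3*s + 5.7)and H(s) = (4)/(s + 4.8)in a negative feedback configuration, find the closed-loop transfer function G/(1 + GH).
Closed-loop T = G/(1+GH).
Numerator: G_num * H_den = 0.5*s + 2.4.
Denominator: G_den * H_den + G_num * H_num = (s^3 + 10.1*s^2 + 31.14*s + 27.36) + (2) = s^3 + 10.1*s^2 + 31.14*s + 29.36.
T(s) = (0.5*s + 2.4)/(s^3 + 10.1*s^2 + 31.14*s + 29.36)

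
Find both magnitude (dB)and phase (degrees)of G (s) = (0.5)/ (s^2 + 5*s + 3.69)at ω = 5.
Substitute s = j*5: G(j5) = -0.00987382 - 0.0115836j.
|G| = 20*log₁₀(sqrt(Re²+Im²)) = -36.35 dB.
∠G = atan2(Im, Re) = -130.44°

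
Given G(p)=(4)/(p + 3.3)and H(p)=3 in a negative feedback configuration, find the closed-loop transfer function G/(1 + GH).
Closed-loop T = G/(1+GH).
Numerator: G_num * H_den = 4.
Denominator: G_den * H_den + G_num * H_num = (p + 3.3) + (12) = p + 15.3.
T(p) = (4)/(p + 15.3)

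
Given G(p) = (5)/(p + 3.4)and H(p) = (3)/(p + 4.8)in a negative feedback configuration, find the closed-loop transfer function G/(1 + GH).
Closed-loop T = G/(1+GH).
Numerator: G_num * H_den = 5*p + 24.
Denominator: G_den * H_den + G_num * H_num = (p^2 + 8.2*p + 16.32) + (15) = p^2 + 8.2*p + 31.32.
T(p) = (5*p + 24)/(p^2 + 8.2*p + 31.32)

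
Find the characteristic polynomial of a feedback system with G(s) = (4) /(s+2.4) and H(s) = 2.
Characteristic poly = G_den * H_den + G_num * H_num = (s + 2.4) + (8) = s + 10.4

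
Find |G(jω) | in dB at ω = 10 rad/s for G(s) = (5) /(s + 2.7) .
Substitute s = j*10: G(j10) = 0.125827 - 0.466027j.
|G(j10)| = sqrt(Re² + Im²) = 0.4827.
20*log₁₀(0.4827) = -6.33 dB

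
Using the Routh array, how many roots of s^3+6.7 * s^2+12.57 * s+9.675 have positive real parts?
Routh array:
s^3: [1, 12.57]; s^2: [6.7, 9.675]; s^1: [11.126]; s^0: [9.675]
First column: [1, 6.7, 11.126, 9.675]. Sign changes = RHP roots = 0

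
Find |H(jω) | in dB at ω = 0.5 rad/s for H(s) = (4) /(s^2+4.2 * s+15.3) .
Substitute s = j*0.5: H(j0.5) = 0.260705 - 0.0363774j.
|H(j0.5)| = sqrt(Re² + Im²) = 0.2632.
20*log₁₀(0.2632) = -11.59 dB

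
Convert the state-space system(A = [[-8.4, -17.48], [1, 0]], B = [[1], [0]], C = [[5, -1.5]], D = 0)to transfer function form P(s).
P(s) = C(sI - A)⁻¹B + D.
Characteristic polynomial det(sI - A) = s^2 + 8.4*s + 17.48.
Numerator from C·adj(sI-A)·B + D·det(sI-A) = 5*s - 1.5.
P(s) = (5*s - 1.5)/(s^2 + 8.4*s + 17.48)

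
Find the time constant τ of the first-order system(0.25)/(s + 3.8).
First-order system: τ = -1/pole. Pole = -3.8. τ = -1/(-3.8) = 0.2632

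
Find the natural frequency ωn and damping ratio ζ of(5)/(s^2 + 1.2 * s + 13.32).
Underdamped: complex pole -0.6 + 3.6j. ωn = |pole| = 3.65, ζ = -Re(pole)/ωn = 0.1644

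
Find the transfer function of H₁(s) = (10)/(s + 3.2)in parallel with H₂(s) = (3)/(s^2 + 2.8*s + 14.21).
Parallel: H = H₁ + H₂ = (n₁·d₂ + n₂·d₁)/(d₁·d₂).
n₁·d₂ = 10*s^2 + 28*s + 142.1. n₂·d₁ = 3*s + 9.6. Sum = 10*s^2 + 31*s + 151.7. d₁·d₂ = s^3 + 6*s^2 + 23.17*s + 45.472.
H(s) = (10*s^2 + 31*s + 151.7)/(s^3 + 6*s^2 + 23.17*s + 45.472)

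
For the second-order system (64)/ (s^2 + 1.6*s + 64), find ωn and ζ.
Standard form: ωn²/(s²+2ζωn·s+ωn²).
const=64=ωn² → ωn=8, s coeff=1.6=2ζωn → ζ=0.1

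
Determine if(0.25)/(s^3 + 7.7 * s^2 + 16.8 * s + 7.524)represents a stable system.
Denominator: s^3 + 7.7*s^2 + 16.8*s + 7.524 = (s + 3.3)(s + 3.8)(s + 0.6). Poles: -0.6, -3.3, -3.8. All Re(p)<0: Yes (stable)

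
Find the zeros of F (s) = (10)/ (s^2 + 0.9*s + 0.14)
Numerator is a nonzero constant (10) → Zeros: none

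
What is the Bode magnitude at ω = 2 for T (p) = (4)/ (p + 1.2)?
Substitute p = j*2: T(j2) = 0.882353 - 1.47059j.
|T(j2)| = sqrt(Re² + Im²) = 1.715.
20*log₁₀(1.715) = 4.69 dB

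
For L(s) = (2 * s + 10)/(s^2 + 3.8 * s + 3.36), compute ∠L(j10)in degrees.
Substitute s = j*10: L(j10) = -0.0191407 - 0.21448j.
∠L(j10) = atan2(Im, Re) = atan2(-0.21448, -0.0191407) = -95.10°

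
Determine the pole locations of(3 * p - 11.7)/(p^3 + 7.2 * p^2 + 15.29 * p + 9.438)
Set denominator = 0: p^3 + 7.2*p^2 + 15.29*p + 9.438 = (p + 2.2)(p + 3.9)(p + 1.1) = 0 → Poles: -1.1, -2.2, -3.9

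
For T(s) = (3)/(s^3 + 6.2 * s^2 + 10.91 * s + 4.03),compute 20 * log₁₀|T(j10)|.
Substitute s = j*10: T(j10) = -0.00157521 + 0.00227828j.
|T(j10)| = sqrt(Re² + Im²) = 0.00277.
20*log₁₀(0.00277) = -51.15 dB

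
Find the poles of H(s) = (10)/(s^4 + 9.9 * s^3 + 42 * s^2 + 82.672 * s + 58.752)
Set denominator = 0: s^4 + 9.9*s^3 + 42*s^2 + 82.672*s + 58.752 = (s + 1.6)(s + 2.7)(s^2 + 5.6*s + 13.6) = 0 → Poles: -1.6, -2.7, -2.8 + 2.4j, -2.8 - 2.4j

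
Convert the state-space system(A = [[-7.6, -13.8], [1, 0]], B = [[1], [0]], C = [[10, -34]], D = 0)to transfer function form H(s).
H(s) = C(sI - A)⁻¹B + D.
Characteristic polynomial det(sI - A) = s^2 + 7.6*s + 13.8.
Numerator from C·adj(sI-A)·B + D·det(sI-A) = 10*s - 34.
H(s) = (10*s - 34)/(s^2 + 7.6*s + 13.8)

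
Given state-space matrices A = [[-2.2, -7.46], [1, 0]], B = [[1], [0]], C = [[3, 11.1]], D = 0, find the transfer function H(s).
H(s) = C(sI - A)⁻¹B + D.
Characteristic polynomial det(sI - A) = s^2 + 2.2*s + 7.46.
Numerator from C·adj(sI-A)·B + D·det(sI-A) = 3*s + 11.1.
H(s) = (3*s + 11.1)/(s^2 + 2.2*s + 7.46)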